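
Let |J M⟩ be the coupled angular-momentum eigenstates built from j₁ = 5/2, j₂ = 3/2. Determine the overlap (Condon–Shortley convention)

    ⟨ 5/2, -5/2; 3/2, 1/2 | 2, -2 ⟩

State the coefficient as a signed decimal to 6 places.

+√(10/21) = +0.690066

triangle: 2!×3!×1!/7! = 12/5040
(j±m)!: 0!×5!×2!×1!×0!×4! = 5760
prefactor² = (2J+1)×Δ×N² = 480/7
  k=2: +1/(2!×0!×3!×0!×0!×1!) = 1/12
Σ = 1/12  ⇒  CG² = 480/7×1/12² = 10/21
CG = +√(10/21) = +0.690066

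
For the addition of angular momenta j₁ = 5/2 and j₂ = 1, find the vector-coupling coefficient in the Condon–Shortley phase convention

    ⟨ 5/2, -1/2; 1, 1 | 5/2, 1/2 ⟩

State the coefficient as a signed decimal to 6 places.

triangle: 1!×4!×1!/7! = 24/5040
(j±m)!: 2!×3!×2!×0!×3!×2! = 288
prefactor² = (2J+1)×Δ×N² = 288/35
  k=1: −1/(1!×0!×2!×1!×2!×0!) = -1/4
Σ = -1/4  ⇒  CG² = 288/35×(-1/4)² = 18/35
CG = −√(18/35) = -0.717137

−√(18/35) = -0.717137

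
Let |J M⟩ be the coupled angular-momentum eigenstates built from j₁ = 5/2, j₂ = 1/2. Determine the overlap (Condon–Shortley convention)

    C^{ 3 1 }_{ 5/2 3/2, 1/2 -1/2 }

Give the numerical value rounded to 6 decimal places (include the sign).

triangle: 0!*5!*1!/7! = 120/5040
(j±m)!: 4!*1!*0!*1!*4!*2! = 1152
prefactor² = (2J+1)*Δ*N² = 192
  k=0: +1/(0!*0!*1!*0!*4!*1!) = 1/24
Σ = 1/24  ⇒  CG² = 192*1/24² = 1/3
CG = +√(1/3) = +0.577350

+√(1/3) ≈ +0.577350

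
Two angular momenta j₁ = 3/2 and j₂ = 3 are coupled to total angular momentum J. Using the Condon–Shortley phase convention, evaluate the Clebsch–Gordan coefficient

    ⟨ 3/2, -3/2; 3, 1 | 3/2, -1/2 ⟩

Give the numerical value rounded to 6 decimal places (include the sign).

-0.338062

triangle: 3!·0!·3!/7! = 36/5040
(j±m)!: 0!·3!·4!·2!·1!·2! = 576
prefactor² = (2J+1)·Δ·N² = 576/35
  k=3: −1/(3!·0!·0!·1!·0!·2!) = -1/12
Σ = -1/12  ⇒  CG² = 576/35·(-1/12)² = 4/35
CG = −√(4/35) = -0.338062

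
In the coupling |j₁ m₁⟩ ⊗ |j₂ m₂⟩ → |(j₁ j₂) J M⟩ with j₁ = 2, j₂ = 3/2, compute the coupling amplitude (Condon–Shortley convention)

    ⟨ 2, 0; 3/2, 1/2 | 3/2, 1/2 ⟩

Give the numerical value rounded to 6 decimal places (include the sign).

√[4·2!2!1!/6! · 2!2!2!1!2!1!] = √(16/45)
  +(−1)^1/∏(1,1,1,1,1,0)! = -1  (running -1)
  +(−1)^2/∏(2,0,0,0,2,1)! = 1/4  (running -3/4)
⟨..|..⟩ = √(16/45)·(-3/4) = -0.447214

−√(1/5) = -0.447214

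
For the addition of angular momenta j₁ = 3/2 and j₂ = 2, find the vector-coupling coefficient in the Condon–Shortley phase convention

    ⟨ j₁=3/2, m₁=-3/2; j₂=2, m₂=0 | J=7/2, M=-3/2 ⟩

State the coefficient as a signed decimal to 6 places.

√[8·0!3!4!/8! · 0!3!2!2!2!5!] = √(1152/7)
  +(−1)^0/∏(0,0,3,2,0,2)! = 1/24  (running 1/24)
⟨..|..⟩ = √(1152/7)·(1/24) = +0.534522

+0.534522  (= +√(2/7))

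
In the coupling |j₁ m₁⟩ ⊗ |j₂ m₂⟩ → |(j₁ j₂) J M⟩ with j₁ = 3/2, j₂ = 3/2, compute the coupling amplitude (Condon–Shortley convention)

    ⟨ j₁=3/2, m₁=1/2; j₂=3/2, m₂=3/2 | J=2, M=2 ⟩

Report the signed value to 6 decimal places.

triangle: 1!·2!·2!/6! = 4/720
(j±m)!: 2!·1!·3!·0!·4!·0! = 288
prefactor² = (2J+1)·Δ·N² = 8
  k=1: −1/(1!·0!·0!·2!·2!·0!) = -1/4
Σ = -1/4  ⇒  CG² = 8·(-1/4)² = 1/2
CG = −√(1/2) = -0.707107

−√(1/2) = -0.707107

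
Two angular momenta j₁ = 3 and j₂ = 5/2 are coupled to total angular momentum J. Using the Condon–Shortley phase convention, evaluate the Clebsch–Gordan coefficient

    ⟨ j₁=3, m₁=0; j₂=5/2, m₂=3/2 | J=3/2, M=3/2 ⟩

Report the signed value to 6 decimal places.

−√(6/35) = -0.414039

triangle: 4!·2!·1!/8! = 48/40320
(j±m)!: 3!·3!·4!·1!·3!·0! = 5184
prefactor² = (2J+1)·Δ·N² = 864/35
  k=3: −1/(3!·1!·0!·1!·2!·0!) = -1/12
Σ = -1/12  ⇒  CG² = 864/35·(-1/12)² = 6/35
CG = −√(6/35) = -0.414039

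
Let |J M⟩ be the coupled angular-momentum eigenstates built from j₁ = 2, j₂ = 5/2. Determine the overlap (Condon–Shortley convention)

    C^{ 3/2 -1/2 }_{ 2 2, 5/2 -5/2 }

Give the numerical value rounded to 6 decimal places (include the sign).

√[4·3!1!2!/7! · 4!0!0!5!1!2!] = √(384/7)
  +(−1)^0/∏(0,3,0,0,1,2)! = 1/12  (running 1/12)
⟨..|..⟩ = √(384/7)·(1/12) = +0.617213

+√(8/21) ≈ +0.617213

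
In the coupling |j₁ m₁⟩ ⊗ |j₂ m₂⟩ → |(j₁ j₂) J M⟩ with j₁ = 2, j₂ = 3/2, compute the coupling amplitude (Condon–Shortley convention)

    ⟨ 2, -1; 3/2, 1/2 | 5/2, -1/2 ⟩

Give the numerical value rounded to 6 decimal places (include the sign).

−√(5/14) ≈ -0.597614

triangle: 1!*3!*2!/7! = 12/5040
(j±m)!: 1!*3!*2!*1!*2!*3! = 144
prefactor² = (2J+1)*Δ*N² = 72/35
  k=0: +1/(0!*1!*3!*2!*0!*0!) = 1/12
  k=1: −1/(1!*0!*2!*1!*1!*1!) = -1/2
Σ = -5/12  ⇒  CG² = 72/35*(-5/12)² = 5/14
CG = −√(5/14) = -0.597614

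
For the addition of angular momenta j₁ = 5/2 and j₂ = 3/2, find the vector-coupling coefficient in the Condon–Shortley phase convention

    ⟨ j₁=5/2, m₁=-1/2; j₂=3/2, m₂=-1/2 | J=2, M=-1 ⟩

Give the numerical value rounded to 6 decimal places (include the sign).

√[5·2!3!1!/7! · 2!3!1!2!1!3!] = √(12/7)
  +(−1)^0/∏(0,2,3,1,0,0)! = 1/12  (running 1/12)
  +(−1)^1/∏(1,1,2,0,1,1)! = -1/2  (running -5/12)
⟨..|..⟩ = √(12/7)·(-5/12) = -0.545545

−√(25/84) = -0.545545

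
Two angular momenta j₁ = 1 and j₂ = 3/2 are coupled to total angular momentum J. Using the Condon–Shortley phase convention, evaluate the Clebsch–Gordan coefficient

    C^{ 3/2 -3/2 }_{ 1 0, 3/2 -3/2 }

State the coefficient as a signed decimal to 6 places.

√[4·1!1!2!/5! · 1!1!0!3!0!3!] = √(12/5)
  +(−1)^0/∏(0,1,1,0,0,2)! = 1/2  (running 1/2)
⟨..|..⟩ = √(12/5)·(1/2) = +0.774597

+0.774597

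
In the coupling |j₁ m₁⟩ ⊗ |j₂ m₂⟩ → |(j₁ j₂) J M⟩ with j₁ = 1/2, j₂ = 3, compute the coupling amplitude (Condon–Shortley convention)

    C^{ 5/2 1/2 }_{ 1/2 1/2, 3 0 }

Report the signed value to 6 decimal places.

√[6·1!0!5!/7! · 1!0!3!3!3!2!] = √(432/7)
  +(−1)^0/∏(0,1,0,3,0,2)! = 1/12  (running 1/12)
⟨..|..⟩ = √(432/7)·(1/12) = +0.654654

+0.654654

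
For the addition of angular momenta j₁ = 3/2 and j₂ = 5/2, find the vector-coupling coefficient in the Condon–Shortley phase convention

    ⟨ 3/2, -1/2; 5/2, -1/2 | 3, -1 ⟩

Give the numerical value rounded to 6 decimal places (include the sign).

−√(1/60) ≈ -0.129099

j₁+j₂−J=1  J+j₁−j₂=2  J−j₁+j₂=4  j₁+j₂+J+1=8
(j₁±m₁, j₂±m₂, J±M) = (1,2,2,3,2,4)
P² = 48/5
sum k=0..1:
  [0] +1/8 = 1/8
  [1] −1/6 = -1/6
S = -1/24
C² = P²·S² = 1/60 ; C = -0.129099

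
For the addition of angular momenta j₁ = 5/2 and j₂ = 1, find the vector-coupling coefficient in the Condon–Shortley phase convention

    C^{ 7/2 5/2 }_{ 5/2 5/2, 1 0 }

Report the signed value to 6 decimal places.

√[8·0!5!2!/8! · 5!0!1!1!6!1!] = √(28800/7)
  +(−1)^0/∏(0,0,0,1,5,1)! = 1/120  (running 1/120)
⟨..|..⟩ = √(28800/7)·(1/120) = +0.534522

+√(2/7) = +0.534522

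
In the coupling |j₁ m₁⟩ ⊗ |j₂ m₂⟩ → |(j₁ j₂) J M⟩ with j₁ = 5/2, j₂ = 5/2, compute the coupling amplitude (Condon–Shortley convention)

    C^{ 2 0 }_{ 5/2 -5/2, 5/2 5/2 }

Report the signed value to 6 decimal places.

-0.545545  (= −√(25/84))

j₁+j₂−J=3  J+j₁−j₂=2  J−j₁+j₂=2  j₁+j₂+J+1=8
(j₁±m₁, j₂±m₂, J±M) = (0,5,5,0,2,2)
P² = 1200/7
sum k=3..3:
  [3] −1/24 = -1/24
S = -1/24
C² = P²·S² = 25/84 ; C = -0.545545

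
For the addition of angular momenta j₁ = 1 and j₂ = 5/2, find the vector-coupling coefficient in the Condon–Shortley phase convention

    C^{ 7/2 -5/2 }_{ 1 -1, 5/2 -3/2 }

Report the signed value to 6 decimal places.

+0.845154

√[8·0!2!5!/8! · 0!2!1!4!1!6!] = √(11520/7)
  +(−1)^0/∏(0,0,2,1,0,4)! = 1/48  (running 1/48)
⟨..|..⟩ = √(11520/7)·(1/48) = +0.845154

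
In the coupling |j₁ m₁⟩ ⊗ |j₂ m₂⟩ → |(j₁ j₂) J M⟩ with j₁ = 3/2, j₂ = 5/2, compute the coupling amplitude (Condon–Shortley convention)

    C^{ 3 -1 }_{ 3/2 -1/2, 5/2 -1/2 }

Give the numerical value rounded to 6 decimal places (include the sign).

triangle: 1!×2!×4!/8! = 48/40320
(j±m)!: 1!×2!×2!×3!×2!×4! = 1152
prefactor² = (2J+1)×Δ×N² = 48/5
  k=0: +1/(0!×1!×2!×2!×0!×2!) = 1/8
  k=1: −1/(1!×0!×1!×1!×1!×3!) = -1/6
Σ = -1/24  ⇒  CG² = 48/5×(-1/24)² = 1/60
CG = −√(1/60) = -0.129099

-0.129099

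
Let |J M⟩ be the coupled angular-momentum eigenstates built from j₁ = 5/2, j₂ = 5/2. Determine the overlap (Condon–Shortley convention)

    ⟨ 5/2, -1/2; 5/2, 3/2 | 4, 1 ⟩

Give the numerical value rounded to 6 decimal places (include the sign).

−√(5/14) = -0.597614

√[9·1!4!4!/10! · 2!3!4!1!5!3!] = √(10368/35)
  +(−1)^0/∏(0,1,3,4,1,0)! = 1/144  (running 1/144)
  +(−1)^1/∏(1,0,2,3,2,1)! = -1/24  (running -5/144)
⟨..|..⟩ = √(10368/35)·(-5/144) = -0.597614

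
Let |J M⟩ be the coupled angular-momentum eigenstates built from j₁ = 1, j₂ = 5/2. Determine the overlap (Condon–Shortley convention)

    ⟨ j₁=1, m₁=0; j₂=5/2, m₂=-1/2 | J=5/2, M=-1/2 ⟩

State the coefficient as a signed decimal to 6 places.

triangle: 1!*1!*4!/7! = 24/5040
(j±m)!: 1!*1!*2!*3!*2!*3! = 144
prefactor² = (2J+1)*Δ*N² = 144/35
  k=0: +1/(0!*1!*1!*2!*0!*2!) = 1/4
  k=1: −1/(1!*0!*0!*1!*1!*3!) = -1/6
Σ = 1/12  ⇒  CG² = 144/35*1/12² = 1/35
CG = +√(1/35) = +0.169031

+0.169031  (= +√(1/35))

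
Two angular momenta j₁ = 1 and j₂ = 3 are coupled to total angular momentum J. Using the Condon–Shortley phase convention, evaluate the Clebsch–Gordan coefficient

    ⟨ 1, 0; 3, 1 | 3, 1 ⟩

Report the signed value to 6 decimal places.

-0.288675  (= −√(1/12))

j₁+j₂−J=1  J+j₁−j₂=1  J−j₁+j₂=5  j₁+j₂+J+1=8
(j₁±m₁, j₂±m₂, J±M) = (1,1,4,2,4,2)
P² = 48
sum k=0..1:
  [0] +1/24 = 1/24
  [1] −1/12 = -1/12
S = -1/24
C² = P²·S² = 1/12 ; C = -0.288675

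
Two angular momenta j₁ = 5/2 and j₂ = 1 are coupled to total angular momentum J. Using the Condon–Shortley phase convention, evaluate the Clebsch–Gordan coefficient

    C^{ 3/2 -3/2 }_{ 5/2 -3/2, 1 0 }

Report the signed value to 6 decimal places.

triangle: 2!×3!×0!/6! = 12/720
(j±m)!: 1!×4!×1!×1!×0!×3! = 144
prefactor² = (2J+1)×Δ×N² = 48/5
  k=1: −1/(1!×1!×3!×0!×0!×0!) = -1/6
Σ = -1/6  ⇒  CG² = 48/5×(-1/6)² = 4/15
CG = −√(4/15) = -0.516398

−√(4/15) ≈ -0.516398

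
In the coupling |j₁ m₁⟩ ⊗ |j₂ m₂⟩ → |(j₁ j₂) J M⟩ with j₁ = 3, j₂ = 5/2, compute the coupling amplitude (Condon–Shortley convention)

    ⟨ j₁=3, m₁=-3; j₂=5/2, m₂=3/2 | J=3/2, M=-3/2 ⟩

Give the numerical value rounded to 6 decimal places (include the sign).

+√(3/14) = +0.462910

√[4·4!2!1!/8! · 0!6!4!1!0!3!] = √(3456/7)
  +(−1)^4/∏(4,0,2,0,0,1)! = 1/48  (running 1/48)
⟨..|..⟩ = √(3456/7)·(1/48) = +0.462910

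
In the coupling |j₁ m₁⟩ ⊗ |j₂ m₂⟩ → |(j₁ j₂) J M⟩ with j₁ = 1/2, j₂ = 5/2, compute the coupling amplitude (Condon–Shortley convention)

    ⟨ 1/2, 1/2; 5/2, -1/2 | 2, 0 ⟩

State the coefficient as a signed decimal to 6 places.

j₁+j₂−J=1  J+j₁−j₂=0  J−j₁+j₂=4  j₁+j₂+J+1=6
(j₁±m₁, j₂±m₂, J±M) = (1,0,2,3,2,2)
P² = 8
sum k=0..0:
  [0] +1/4 = 1/4
S = 1/4
C² = P²·S² = 1/2 ; C = +0.707107

+√(1/2) = +0.707107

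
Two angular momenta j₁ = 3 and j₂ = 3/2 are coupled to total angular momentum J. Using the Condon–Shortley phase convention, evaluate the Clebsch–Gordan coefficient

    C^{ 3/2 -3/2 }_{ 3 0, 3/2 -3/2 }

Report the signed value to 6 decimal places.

+√(1/35) ≈ +0.169031

√[4·3!3!0!/7! · 3!3!0!3!0!3!] = √(1296/35)
  +(−1)^0/∏(0,3,3,0,0,0)! = 1/36  (running 1/36)
⟨..|..⟩ = √(1296/35)·(1/36) = +0.169031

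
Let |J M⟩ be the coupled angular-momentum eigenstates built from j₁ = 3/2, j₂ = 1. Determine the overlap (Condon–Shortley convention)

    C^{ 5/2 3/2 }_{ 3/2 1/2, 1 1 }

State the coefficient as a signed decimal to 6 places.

j₁+j₂−J=0  J+j₁−j₂=3  J−j₁+j₂=2  j₁+j₂+J+1=6
(j₁±m₁, j₂±m₂, J±M) = (2,1,2,0,4,1)
P² = 48/5
sum k=0..0:
  [0] +1/4 = 1/4
S = 1/4
C² = P²·S² = 3/5 ; C = +0.774597

+0.774597  (= +√(3/5))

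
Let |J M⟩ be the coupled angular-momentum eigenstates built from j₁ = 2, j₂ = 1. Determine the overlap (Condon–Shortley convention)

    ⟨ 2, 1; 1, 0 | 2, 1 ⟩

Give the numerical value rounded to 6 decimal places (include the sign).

triangle: 1!*3!*1!/6! = 6/720
(j±m)!: 3!*1!*1!*1!*3!*1! = 36
prefactor² = (2J+1)*Δ*N² = 3/2
  k=0: +1/(0!*1!*1!*1!*2!*0!) = 1/2
  k=1: −1/(1!*0!*0!*0!*3!*1!) = -1/6
Σ = 1/3  ⇒  CG² = 3/2*1/3² = 1/6
CG = +√(1/6) = +0.408248

+0.408248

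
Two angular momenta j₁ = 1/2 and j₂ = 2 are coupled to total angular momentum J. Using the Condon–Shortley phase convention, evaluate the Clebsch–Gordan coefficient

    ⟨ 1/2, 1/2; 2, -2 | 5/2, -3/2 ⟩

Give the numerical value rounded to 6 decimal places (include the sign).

+√(1/5) = +0.447214

j₁+j₂−J=0  J+j₁−j₂=1  J−j₁+j₂=4  j₁+j₂+J+1=6
(j₁±m₁, j₂±m₂, J±M) = (1,0,0,4,1,4)
P² = 576/5
sum k=0..0:
  [0] +1/24 = 1/24
S = 1/24
C² = P²·S² = 1/5 ; C = +0.447214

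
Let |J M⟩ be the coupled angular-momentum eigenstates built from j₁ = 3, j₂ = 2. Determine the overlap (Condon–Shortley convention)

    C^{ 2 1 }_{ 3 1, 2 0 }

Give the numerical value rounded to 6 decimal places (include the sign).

triangle: 3!*3!*1!/8! = 36/40320
(j±m)!: 4!*2!*2!*2!*3!*1! = 1152
prefactor² = (2J+1)*Δ*N² = 36/7
  k=1: −1/(1!*2!*1!*1!*2!*0!) = -1/4
  k=2: +1/(2!*1!*0!*0!*3!*1!) = 1/12
Σ = -1/6  ⇒  CG² = 36/7*(-1/6)² = 1/7
CG = −√(1/7) = -0.377964

−√(1/7) ≈ -0.377964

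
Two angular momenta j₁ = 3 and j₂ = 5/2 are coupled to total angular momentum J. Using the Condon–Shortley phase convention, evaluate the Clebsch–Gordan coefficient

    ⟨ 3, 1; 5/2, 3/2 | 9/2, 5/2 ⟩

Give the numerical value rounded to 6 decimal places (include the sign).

-0.317821

triangle: 1!·5!·4!/11! = 2880/39916800
(j±m)!: 4!·2!·4!·1!·7!·2! = 11612160
prefactor² = (2J+1)·Δ·N² = 92160/11
  k=0: +1/(0!·1!·2!·4!·3!·0!) = 1/288
  k=1: −1/(1!·0!·1!·3!·4!·1!) = -1/144
Σ = -1/288  ⇒  CG² = 92160/11·(-1/288)² = 10/99
CG = −√(10/99) = -0.317821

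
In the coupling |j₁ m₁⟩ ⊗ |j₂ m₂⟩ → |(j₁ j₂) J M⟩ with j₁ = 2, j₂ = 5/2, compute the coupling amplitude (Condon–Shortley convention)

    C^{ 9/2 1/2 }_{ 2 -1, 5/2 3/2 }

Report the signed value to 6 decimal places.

triangle: 0!*4!*5!/10! = 2880/3628800
(j±m)!: 1!*3!*4!*1!*5!*4! = 414720
prefactor² = (2J+1)*Δ*N² = 23040/7
  k=0: +1/(0!*0!*3!*4!*1!*1!) = 1/144
Σ = 1/144  ⇒  CG² = 23040/7*1/144² = 10/63
CG = +√(10/63) = +0.398410

+0.398410  (= +√(10/63))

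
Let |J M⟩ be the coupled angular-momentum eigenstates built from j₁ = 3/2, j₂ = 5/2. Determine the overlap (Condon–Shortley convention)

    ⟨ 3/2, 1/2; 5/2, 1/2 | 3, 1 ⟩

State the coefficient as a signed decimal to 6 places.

+√(1/60) ≈ +0.129099

triangle: 1!·2!·4!/8! = 48/40320
(j±m)!: 2!·1!·3!·2!·4!·2! = 1152
prefactor² = (2J+1)·Δ·N² = 48/5
  k=0: +1/(0!·1!·1!·3!·1!·1!) = 1/6
  k=1: −1/(1!·0!·0!·2!·2!·2!) = -1/8
Σ = 1/24  ⇒  CG² = 48/5·1/24² = 1/60
CG = +√(1/60) = +0.129099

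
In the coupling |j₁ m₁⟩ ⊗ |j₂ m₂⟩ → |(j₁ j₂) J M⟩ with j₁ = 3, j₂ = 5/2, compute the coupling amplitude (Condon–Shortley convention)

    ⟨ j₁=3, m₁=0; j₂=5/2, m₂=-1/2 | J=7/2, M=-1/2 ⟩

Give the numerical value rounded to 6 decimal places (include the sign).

√[8·2!4!3!/10! · 3!3!2!3!3!4!] = √(6912/175)
  +(−1)^0/∏(0,2,3,2,1,1)! = 1/24  (running 1/24)
  +(−1)^1/∏(1,1,2,1,2,2)! = -1/8  (running -1/12)
  +(−1)^2/∏(2,0,1,0,3,3)! = 1/72  (running -5/72)
⟨..|..⟩ = √(6912/175)·(-5/72) = -0.436436

-0.436436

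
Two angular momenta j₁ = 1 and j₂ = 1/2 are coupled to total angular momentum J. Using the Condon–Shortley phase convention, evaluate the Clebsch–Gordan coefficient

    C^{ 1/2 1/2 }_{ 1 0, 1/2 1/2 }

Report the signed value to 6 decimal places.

√[2·1!1!0!/3! · 1!1!1!0!1!0!] = √(1/3)
  +(−1)^1/∏(1,0,0,0,1,0)! = -1  (running -1)
⟨..|..⟩ = √(1/3)·(-1) = -0.577350

-0.577350  (= −√(1/3))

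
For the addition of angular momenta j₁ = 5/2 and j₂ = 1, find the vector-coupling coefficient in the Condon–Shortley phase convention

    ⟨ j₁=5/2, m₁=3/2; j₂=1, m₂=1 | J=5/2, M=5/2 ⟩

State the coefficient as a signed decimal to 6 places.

√[6·1!4!1!/7! · 4!1!2!0!5!0!] = √(1152/7)
  +(−1)^1/∏(1,0,0,1,4,0)! = -1/24  (running -1/24)
⟨..|..⟩ = √(1152/7)·(-1/24) = -0.534522

-0.534522  (= −√(2/7))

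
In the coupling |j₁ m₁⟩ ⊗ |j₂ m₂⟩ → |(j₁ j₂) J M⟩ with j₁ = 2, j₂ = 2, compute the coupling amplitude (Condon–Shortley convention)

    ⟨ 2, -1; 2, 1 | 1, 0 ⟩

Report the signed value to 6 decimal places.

+0.316228  (= +√(1/10))

triangle: 3!*1!*1!/6! = 6/720
(j±m)!: 1!*3!*3!*1!*1!*1! = 36
prefactor² = (2J+1)*Δ*N² = 9/10
  k=2: +1/(2!*1!*1!*1!*0!*0!) = 1/2
  k=3: −1/(3!*0!*0!*0!*1!*1!) = -1/6
Σ = 1/3  ⇒  CG² = 9/10*1/3² = 1/10
CG = +√(1/10) = +0.316228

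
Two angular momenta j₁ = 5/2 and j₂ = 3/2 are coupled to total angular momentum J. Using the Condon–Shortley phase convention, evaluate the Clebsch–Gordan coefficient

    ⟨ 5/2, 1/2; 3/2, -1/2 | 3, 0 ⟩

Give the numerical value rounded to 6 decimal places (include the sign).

j₁+j₂−J=1  J+j₁−j₂=4  J−j₁+j₂=2  j₁+j₂+J+1=8
(j₁±m₁, j₂±m₂, J±M) = (3,2,1,2,3,3)
P² = 36/5
sum k=0..1:
  [0] +1/4 = 1/4
  [1] −1/12 = -1/12
S = 1/6
C² = P²·S² = 1/5 ; C = +0.447214

+√(1/5) ≈ +0.447214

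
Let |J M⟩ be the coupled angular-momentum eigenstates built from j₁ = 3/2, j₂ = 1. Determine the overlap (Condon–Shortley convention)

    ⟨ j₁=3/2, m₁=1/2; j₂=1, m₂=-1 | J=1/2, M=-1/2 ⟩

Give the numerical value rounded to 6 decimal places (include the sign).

triangle: 2!×1!×0!/4! = 2/24
(j±m)!: 2!×1!×0!×2!×0!×1! = 4
prefactor² = (2J+1)×Δ×N² = 2/3
  k=0: +1/(0!×2!×1!×0!×0!×0!) = 1/2
Σ = 1/2  ⇒  CG² = 2/3×1/2² = 1/6
CG = +√(1/6) = +0.408248

+√(1/6) = +0.408248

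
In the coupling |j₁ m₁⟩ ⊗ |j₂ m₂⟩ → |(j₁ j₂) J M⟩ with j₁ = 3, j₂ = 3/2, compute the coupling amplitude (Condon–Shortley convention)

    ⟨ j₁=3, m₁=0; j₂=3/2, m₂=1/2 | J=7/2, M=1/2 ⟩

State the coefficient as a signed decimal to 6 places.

j₁+j₂−J=1  J+j₁−j₂=5  J−j₁+j₂=2  j₁+j₂+J+1=9
(j₁±m₁, j₂±m₂, J±M) = (3,3,2,1,4,3)
P² = 384/7
sum k=0..1:
  [0] +1/24 = 1/24
  [1] −1/12 = -1/12
S = -1/24
C² = P²·S² = 2/21 ; C = -0.308607

-0.308607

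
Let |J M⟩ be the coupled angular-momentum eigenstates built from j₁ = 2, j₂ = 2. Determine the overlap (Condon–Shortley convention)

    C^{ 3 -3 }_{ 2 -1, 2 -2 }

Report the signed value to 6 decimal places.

triangle: 1!·3!·3!/8! = 36/40320
(j±m)!: 1!·3!·0!·4!·0!·6! = 103680
prefactor² = (2J+1)·Δ·N² = 648
  k=0: +1/(0!·1!·3!·0!·0!·3!) = 1/36
Σ = 1/36  ⇒  CG² = 648·1/36² = 1/2
CG = +√(1/2) = +0.707107

+√(1/2) = +0.707107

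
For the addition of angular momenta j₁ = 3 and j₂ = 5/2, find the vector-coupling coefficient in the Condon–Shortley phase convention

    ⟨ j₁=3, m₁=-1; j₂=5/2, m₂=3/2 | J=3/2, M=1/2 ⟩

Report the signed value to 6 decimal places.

-0.483046

j₁+j₂−J=4  J+j₁−j₂=2  J−j₁+j₂=1  j₁+j₂+J+1=8
(j₁±m₁, j₂±m₂, J±M) = (2,4,4,1,2,1)
P² = 384/35
sum k=3..4:
  [3] −1/6 = -1/6
  [4] +1/48 = 1/48
S = -7/48
C² = P²·S² = 7/30 ; C = -0.483046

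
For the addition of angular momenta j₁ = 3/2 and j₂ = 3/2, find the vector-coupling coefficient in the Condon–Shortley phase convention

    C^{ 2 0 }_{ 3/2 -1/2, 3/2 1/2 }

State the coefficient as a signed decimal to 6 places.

−√(1/4) = -0.500000

√[5·1!2!2!/6! · 1!2!2!1!2!2!] = √(4/9)
  +(−1)^0/∏(0,1,2,2,0,0)! = 1/4  (running 1/4)
  +(−1)^1/∏(1,0,1,1,1,1)! = -1  (running -3/4)
⟨..|..⟩ = √(4/9)·(-3/4) = -0.500000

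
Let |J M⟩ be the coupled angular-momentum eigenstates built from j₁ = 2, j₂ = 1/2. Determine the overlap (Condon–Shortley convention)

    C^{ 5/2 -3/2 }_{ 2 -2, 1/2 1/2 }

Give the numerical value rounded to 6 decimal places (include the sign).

triangle: 0!·4!·1!/6! = 24/720
(j±m)!: 0!·4!·1!·0!·1!·4! = 576
prefactor² = (2J+1)·Δ·N² = 576/5
  k=0: +1/(0!·0!·4!·1!·0!·0!) = 1/24
Σ = 1/24  ⇒  CG² = 576/5·1/24² = 1/5
CG = +√(1/5) = +0.447214

+0.447214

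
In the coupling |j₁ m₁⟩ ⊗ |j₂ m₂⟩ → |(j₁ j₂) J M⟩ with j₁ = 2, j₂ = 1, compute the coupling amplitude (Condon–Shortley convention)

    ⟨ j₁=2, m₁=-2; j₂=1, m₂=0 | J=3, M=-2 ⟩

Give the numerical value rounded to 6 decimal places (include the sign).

triangle: 0!×4!×2!/7! = 48/5040
(j±m)!: 0!×4!×1!×1!×1!×5! = 2880
prefactor² = (2J+1)×Δ×N² = 192
  k=0: +1/(0!×0!×4!×1!×0!×1!) = 1/24
Σ = 1/24  ⇒  CG² = 192×1/24² = 1/3
CG = +√(1/3) = +0.577350

+0.577350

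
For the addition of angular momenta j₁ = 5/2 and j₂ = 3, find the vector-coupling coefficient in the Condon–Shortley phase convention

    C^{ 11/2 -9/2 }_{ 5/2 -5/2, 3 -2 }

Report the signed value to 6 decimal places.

+0.738549  (= +√(6/11))

j₁+j₂−J=0  J+j₁−j₂=5  J−j₁+j₂=6  j₁+j₂+J+1=12
(j₁±m₁, j₂±m₂, J±M) = (0,5,1,5,1,10)
P² = 1244160000/11
sum k=0..0:
  [0] +1/14400 = 1/14400
S = 1/14400
C² = P²·S² = 6/11 ; C = +0.738549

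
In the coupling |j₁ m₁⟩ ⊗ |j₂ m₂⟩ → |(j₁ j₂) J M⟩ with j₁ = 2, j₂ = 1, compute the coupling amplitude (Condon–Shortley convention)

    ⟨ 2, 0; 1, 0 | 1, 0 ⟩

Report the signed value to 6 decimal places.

√[3·2!2!0!/5! · 2!2!1!1!1!1!] = √(2/5)
  +(−1)^1/∏(1,1,1,0,1,0)! = -1  (running -1)
⟨..|..⟩ = √(2/5)·(-1) = -0.632456

−√(2/5) ≈ -0.632456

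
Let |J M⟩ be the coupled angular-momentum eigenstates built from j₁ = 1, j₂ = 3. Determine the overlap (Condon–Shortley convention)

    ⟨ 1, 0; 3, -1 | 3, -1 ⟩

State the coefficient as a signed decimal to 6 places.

triangle: 1!×1!×5!/8! = 120/40320
(j±m)!: 1!×1!×2!×4!×2!×4! = 2304
prefactor² = (2J+1)×Δ×N² = 48
  k=0: +1/(0!×1!×1!×2!×0!×3!) = 1/12
  k=1: −1/(1!×0!×0!×1!×1!×4!) = -1/24
Σ = 1/24  ⇒  CG² = 48×1/24² = 1/12
CG = +√(1/12) = +0.288675

+0.288675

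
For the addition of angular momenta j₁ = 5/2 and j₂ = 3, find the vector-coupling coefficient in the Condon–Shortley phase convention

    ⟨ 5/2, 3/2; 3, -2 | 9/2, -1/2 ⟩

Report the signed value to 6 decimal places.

j₁+j₂−J=1  J+j₁−j₂=4  J−j₁+j₂=5  j₁+j₂+J+1=11
(j₁±m₁, j₂±m₂, J±M) = (4,1,1,5,4,5)
P² = 460800/77
sum k=0..1:
  [0] +1/144 = 1/144
  [1] −1/2880 = -1/2880
S = 19/2880
C² = P²·S² = 361/1386 ; C = +0.510355

+√(361/1386) ≈ +0.510355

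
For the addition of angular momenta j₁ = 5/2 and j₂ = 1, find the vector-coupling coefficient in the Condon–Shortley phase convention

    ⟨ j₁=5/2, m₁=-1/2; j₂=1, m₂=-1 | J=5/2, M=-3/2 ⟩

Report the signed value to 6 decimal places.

+√(16/35) ≈ +0.676123

triangle: 1!*4!*1!/7! = 24/5040
(j±m)!: 2!*3!*0!*2!*1!*4! = 576
prefactor² = (2J+1)*Δ*N² = 576/35
  k=0: +1/(0!*1!*3!*0!*1!*1!) = 1/6
Σ = 1/6  ⇒  CG² = 576/35*1/6² = 16/35
CG = +√(16/35) = +0.676123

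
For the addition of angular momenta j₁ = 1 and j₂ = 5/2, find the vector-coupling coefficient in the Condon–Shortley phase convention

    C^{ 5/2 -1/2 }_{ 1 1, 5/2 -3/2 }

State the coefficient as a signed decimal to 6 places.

+0.676123  (= +√(16/35))

j₁+j₂−J=1  J+j₁−j₂=1  J−j₁+j₂=4  j₁+j₂+J+1=7
(j₁±m₁, j₂±m₂, J±M) = (2,0,1,4,2,3)
P² = 576/35
sum k=0..0:
  [0] +1/6 = 1/6
S = 1/6
C² = P²·S² = 16/35 ; C = +0.676123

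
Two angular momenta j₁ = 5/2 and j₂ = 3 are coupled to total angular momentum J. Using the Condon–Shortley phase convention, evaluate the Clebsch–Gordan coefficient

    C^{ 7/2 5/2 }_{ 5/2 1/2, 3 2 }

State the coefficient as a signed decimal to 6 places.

-0.178174  (= −√(2/63))

triangle: 2!·3!·4!/10! = 288/3628800
(j±m)!: 3!·2!·5!·1!·6!·1! = 1036800
prefactor² = (2J+1)·Δ·N² = 4608/7
  k=1: −1/(1!·1!·1!·4!·2!·0!) = -1/48
  k=2: +1/(2!·0!·0!·3!·3!·1!) = 1/72
Σ = -1/144  ⇒  CG² = 4608/7·(-1/144)² = 2/63
CG = −√(2/63) = -0.178174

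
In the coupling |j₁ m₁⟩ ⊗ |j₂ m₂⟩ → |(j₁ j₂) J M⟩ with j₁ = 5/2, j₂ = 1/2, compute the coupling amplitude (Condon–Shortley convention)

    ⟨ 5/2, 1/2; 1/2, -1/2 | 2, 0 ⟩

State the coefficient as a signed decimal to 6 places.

+0.707107

triangle: 1!·4!·0!/6! = 24/720
(j±m)!: 3!·2!·0!·1!·2!·2! = 48
prefactor² = (2J+1)·Δ·N² = 8
  k=0: +1/(0!·1!·2!·0!·2!·0!) = 1/4
Σ = 1/4  ⇒  CG² = 8·1/4² = 1/2
CG = +√(1/2) = +0.707107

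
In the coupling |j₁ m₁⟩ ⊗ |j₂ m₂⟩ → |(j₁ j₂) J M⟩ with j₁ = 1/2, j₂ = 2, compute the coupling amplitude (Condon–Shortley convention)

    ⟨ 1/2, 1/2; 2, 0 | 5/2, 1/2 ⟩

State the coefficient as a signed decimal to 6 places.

+√(3/5) ≈ +0.774597

triangle: 0!·1!·4!/6! = 24/720
(j±m)!: 1!·0!·2!·2!·3!·2! = 48
prefactor² = (2J+1)·Δ·N² = 48/5
  k=0: +1/(0!·0!·0!·2!·1!·2!) = 1/4
Σ = 1/4  ⇒  CG² = 48/5·1/4² = 3/5
CG = +√(3/5) = +0.774597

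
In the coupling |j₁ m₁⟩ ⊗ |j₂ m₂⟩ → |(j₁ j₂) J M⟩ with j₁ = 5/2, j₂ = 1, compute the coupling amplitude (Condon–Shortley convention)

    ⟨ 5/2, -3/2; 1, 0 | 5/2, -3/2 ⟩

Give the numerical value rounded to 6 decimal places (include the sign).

√[6·1!4!1!/7! · 1!4!1!1!1!4!] = √(576/35)
  +(−1)^0/∏(0,1,4,1,0,0)! = 1/24  (running 1/24)
  +(−1)^1/∏(1,0,3,0,1,1)! = -1/6  (running -1/8)
⟨..|..⟩ = √(576/35)·(-1/8) = -0.507093

-0.507093  (= −√(9/35))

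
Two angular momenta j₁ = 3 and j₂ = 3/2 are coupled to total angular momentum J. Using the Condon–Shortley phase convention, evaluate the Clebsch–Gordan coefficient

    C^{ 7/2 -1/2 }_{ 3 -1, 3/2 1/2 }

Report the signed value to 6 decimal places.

-0.534522  (= −√(2/7))

triangle: 1!·5!·2!/9! = 240/362880
(j±m)!: 2!·4!·2!·1!·3!·4! = 13824
prefactor² = (2J+1)·Δ·N² = 512/7
  k=0: +1/(0!·1!·4!·2!·1!·0!) = 1/48
  k=1: −1/(1!·0!·3!·1!·2!·1!) = -1/12
Σ = -1/16  ⇒  CG² = 512/7·(-1/16)² = 2/7
CG = −√(2/7) = -0.534522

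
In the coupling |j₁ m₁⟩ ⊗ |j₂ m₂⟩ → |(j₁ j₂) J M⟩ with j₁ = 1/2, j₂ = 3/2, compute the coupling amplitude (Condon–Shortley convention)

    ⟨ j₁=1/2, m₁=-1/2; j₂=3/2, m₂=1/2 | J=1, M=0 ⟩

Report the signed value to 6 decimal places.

-0.707107

√[3·1!0!2!/4! · 0!1!2!1!1!1!] = √(1/2)
  +(−1)^1/∏(1,0,0,1,0,1)! = -1  (running -1)
⟨..|..⟩ = √(1/2)·(-1) = -0.707107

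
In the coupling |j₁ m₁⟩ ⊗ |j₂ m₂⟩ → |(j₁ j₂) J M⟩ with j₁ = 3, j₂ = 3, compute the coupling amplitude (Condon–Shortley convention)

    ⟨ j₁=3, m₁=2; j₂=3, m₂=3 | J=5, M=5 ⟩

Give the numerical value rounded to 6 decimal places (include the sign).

√[11·1!5!5!/12! · 5!1!6!0!10!0!] = √(103680000)
  +(−1)^1/∏(1,0,0,5,5,0)! = -1/14400  (running -1/14400)
⟨..|..⟩ = √(103680000)·(-1/14400) = -0.707107

-0.707107  (= −√(1/2))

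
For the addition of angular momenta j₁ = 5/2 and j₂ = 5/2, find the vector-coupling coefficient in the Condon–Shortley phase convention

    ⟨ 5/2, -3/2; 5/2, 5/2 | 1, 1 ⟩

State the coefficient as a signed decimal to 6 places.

+√(1/7) = +0.377964

√[3·4!1!1!/7! · 1!4!5!0!2!0!] = √(576/7)
  +(−1)^4/∏(4,0,0,1,1,0)! = 1/24  (running 1/24)
⟨..|..⟩ = √(576/7)·(1/24) = +0.377964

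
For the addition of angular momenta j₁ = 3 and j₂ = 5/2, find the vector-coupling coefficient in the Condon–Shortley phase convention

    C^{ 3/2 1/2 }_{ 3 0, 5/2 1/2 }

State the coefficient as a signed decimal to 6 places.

√[4·4!2!1!/8! · 3!3!3!2!2!1!] = √(144/35)
  +(−1)^2/∏(2,2,1,1,1,0)! = 1/4  (running 1/4)
  +(−1)^3/∏(3,1,0,0,2,1)! = -1/12  (running 1/6)
⟨..|..⟩ = √(144/35)·(1/6) = +0.338062

+√(4/35) = +0.338062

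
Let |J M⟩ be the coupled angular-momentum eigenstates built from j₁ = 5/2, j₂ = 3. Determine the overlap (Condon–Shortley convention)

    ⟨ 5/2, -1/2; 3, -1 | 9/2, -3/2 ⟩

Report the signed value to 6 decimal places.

+0.147122  (= +√(5/231))

triangle: 1!*4!*5!/11! = 2880/39916800
(j±m)!: 2!*3!*2!*4!*3!*6! = 2488320
prefactor² = (2J+1)*Δ*N² = 138240/77
  k=0: +1/(0!*1!*3!*2!*1!*3!) = 1/72
  k=1: −1/(1!*0!*2!*1!*2!*4!) = -1/96
Σ = 1/288  ⇒  CG² = 138240/77*1/288² = 5/231
CG = +√(5/231) = +0.147122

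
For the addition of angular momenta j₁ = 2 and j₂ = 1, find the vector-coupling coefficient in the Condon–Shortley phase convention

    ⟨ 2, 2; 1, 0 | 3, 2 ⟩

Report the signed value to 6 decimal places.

+0.577350

triangle: 0!*4!*2!/7! = 48/5040
(j±m)!: 4!*0!*1!*1!*5!*1! = 2880
prefactor² = (2J+1)*Δ*N² = 192
  k=0: +1/(0!*0!*0!*1!*4!*1!) = 1/24
Σ = 1/24  ⇒  CG² = 192*1/24² = 1/3
CG = +√(1/3) = +0.577350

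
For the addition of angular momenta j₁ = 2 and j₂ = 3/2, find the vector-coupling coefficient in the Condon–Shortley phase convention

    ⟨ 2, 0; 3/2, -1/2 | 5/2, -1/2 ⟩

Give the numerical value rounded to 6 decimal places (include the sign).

+0.292770

j₁+j₂−J=1  J+j₁−j₂=3  J−j₁+j₂=2  j₁+j₂+J+1=7
(j₁±m₁, j₂±m₂, J±M) = (2,2,1,2,2,3)
P² = 48/35
sum k=0..1:
  [0] +1/2 = 1/2
  [1] −1/4 = -1/4
S = 1/4
C² = P²·S² = 3/35 ; C = +0.292770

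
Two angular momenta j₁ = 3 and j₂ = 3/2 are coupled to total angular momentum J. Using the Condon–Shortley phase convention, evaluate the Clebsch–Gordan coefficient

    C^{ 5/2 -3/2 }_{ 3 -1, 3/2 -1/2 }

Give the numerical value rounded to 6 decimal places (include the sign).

triangle: 2!·4!·1!/8! = 48/40320
(j±m)!: 2!·4!·1!·2!·1!·4! = 2304
prefactor² = (2J+1)·Δ·N² = 576/35
  k=0: +1/(0!·2!·4!·1!·0!·0!) = 1/48
  k=1: −1/(1!·1!·3!·0!·1!·1!) = -1/6
Σ = -7/48  ⇒  CG² = 576/35·(-7/48)² = 7/20
CG = −√(7/20) = -0.591608

-0.591608  (= −√(7/20))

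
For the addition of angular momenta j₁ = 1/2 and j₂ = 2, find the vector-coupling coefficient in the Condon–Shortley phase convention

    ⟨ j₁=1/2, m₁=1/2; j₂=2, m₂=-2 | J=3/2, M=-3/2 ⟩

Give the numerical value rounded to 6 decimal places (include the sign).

+√(4/5) = +0.894427

√[4·1!0!3!/5! · 1!0!0!4!0!3!] = √(144/5)
  +(−1)^0/∏(0,1,0,0,0,3)! = 1/6  (running 1/6)
⟨..|..⟩ = √(144/5)·(1/6) = +0.894427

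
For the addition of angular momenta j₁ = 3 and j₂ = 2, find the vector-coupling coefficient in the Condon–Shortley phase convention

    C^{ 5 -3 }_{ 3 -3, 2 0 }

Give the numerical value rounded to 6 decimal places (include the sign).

+0.365148

j₁+j₂−J=0  J+j₁−j₂=6  J−j₁+j₂=4  j₁+j₂+J+1=11
(j₁±m₁, j₂±m₂, J±M) = (0,6,2,2,2,8)
P² = 1105920
sum k=0..0:
  [0] +1/2880 = 1/2880
S = 1/2880
C² = P²·S² = 2/15 ; C = +0.365148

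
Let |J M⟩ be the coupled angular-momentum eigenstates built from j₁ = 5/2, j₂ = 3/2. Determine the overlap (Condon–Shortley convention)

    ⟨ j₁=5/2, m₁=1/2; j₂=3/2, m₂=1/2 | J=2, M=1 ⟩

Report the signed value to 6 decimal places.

-0.545545

j₁+j₂−J=2  J+j₁−j₂=3  J−j₁+j₂=1  j₁+j₂+J+1=7
(j₁±m₁, j₂±m₂, J±M) = (3,2,2,1,3,1)
P² = 12/7
sum k=1..2:
  [1] −1/2 = -1/2
  [2] +1/12 = 1/12
S = -5/12
C² = P²·S² = 25/84 ; C = -0.545545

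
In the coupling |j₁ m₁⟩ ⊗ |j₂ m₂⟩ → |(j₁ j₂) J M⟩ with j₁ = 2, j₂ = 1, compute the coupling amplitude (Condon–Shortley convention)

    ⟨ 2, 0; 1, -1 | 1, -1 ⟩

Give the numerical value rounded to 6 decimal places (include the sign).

√[3·2!2!0!/5! · 2!2!0!2!0!2!] = √(8/5)
  +(−1)^0/∏(0,2,2,0,0,0)! = 1/4  (running 1/4)
⟨..|..⟩ = √(8/5)·(1/4) = +0.316228

+√(1/10) ≈ +0.316228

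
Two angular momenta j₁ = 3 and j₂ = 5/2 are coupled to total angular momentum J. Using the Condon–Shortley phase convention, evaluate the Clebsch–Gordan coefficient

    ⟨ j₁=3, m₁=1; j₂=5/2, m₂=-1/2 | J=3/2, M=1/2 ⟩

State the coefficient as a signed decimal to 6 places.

-0.097590

√[4·4!2!1!/8! · 4!2!2!3!2!1!] = √(192/35)
  +(−1)^1/∏(1,3,1,1,1,0)! = -1/6  (running -1/6)
  +(−1)^2/∏(2,2,0,0,2,1)! = 1/8  (running -1/24)
⟨..|..⟩ = √(192/35)·(-1/24) = -0.097590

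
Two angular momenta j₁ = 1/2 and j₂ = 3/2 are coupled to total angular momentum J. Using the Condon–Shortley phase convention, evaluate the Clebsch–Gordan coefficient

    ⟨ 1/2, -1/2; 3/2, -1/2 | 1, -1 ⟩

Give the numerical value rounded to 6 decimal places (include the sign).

-0.500000

√[3·1!0!2!/4! · 0!1!1!2!0!2!] = √(1)
  +(−1)^1/∏(1,0,0,0,0,2)! = -1/2  (running -1/2)
⟨..|..⟩ = √(1)·(-1/2) = -0.500000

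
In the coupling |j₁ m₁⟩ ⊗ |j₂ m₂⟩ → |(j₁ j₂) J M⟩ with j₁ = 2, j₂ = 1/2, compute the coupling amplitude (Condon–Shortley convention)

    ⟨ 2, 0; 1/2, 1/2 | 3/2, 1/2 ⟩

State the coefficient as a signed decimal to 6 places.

-0.632456

√[4·1!3!0!/5! · 2!2!1!0!2!1!] = √(8/5)
  +(−1)^1/∏(1,0,1,0,2,0)! = -1/2  (running -1/2)
⟨..|..⟩ = √(8/5)·(-1/2) = -0.632456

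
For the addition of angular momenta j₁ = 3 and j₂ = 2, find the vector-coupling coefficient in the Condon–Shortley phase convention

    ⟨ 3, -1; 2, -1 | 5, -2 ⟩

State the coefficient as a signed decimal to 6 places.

√[11·0!6!4!/11! · 2!4!1!3!3!7!] = √(41472)
  +(−1)^0/∏(0,0,4,1,2,3)! = 1/288  (running 1/288)
⟨..|..⟩ = √(41472)·(1/288) = +0.707107

+√(1/2) = +0.707107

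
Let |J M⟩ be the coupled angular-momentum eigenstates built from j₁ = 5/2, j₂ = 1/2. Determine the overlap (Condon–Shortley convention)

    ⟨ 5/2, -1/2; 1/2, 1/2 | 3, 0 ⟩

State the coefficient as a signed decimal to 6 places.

+0.707107  (= +√(1/2))

j₁+j₂−J=0  J+j₁−j₂=5  J−j₁+j₂=1  j₁+j₂+J+1=7
(j₁±m₁, j₂±m₂, J±M) = (2,3,1,0,3,3)
P² = 72
sum k=0..0:
  [0] +1/12 = 1/12
S = 1/12
C² = P²·S² = 1/2 ; C = +0.707107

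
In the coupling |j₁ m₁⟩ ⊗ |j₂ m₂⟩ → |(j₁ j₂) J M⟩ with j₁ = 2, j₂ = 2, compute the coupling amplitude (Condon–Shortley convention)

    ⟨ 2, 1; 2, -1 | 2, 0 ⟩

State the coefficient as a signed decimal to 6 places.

+√(1/14) = +0.267261

√[5·2!2!2!/7! · 3!1!1!3!2!2!] = √(8/7)
  +(−1)^0/∏(0,2,1,1,1,1)! = 1/2  (running 1/2)
  +(−1)^1/∏(1,1,0,0,2,2)! = -1/4  (running 1/4)
⟨..|..⟩ = √(8/7)·(1/4) = +0.267261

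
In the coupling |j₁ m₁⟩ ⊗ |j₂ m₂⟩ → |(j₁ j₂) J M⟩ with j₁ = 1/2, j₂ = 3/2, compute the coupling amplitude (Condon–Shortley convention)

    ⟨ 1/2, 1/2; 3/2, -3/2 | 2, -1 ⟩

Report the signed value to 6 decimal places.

+0.500000  (= +√(1/4))

j₁+j₂−J=0  J+j₁−j₂=1  J−j₁+j₂=3  j₁+j₂+J+1=5
(j₁±m₁, j₂±m₂, J±M) = (1,0,0,3,1,3)
P² = 9
sum k=0..0:
  [0] +1/6 = 1/6
S = 1/6
C² = P²·S² = 1/4 ; C = +0.500000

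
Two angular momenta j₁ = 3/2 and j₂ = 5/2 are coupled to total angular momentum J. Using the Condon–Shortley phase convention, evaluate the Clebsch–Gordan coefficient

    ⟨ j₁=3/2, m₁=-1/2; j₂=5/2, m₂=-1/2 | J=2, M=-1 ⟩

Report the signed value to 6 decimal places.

√[5·2!1!3!/7! · 1!2!2!3!1!3!] = √(12/7)
  +(−1)^1/∏(1,1,1,1,0,2)! = -1/2  (running -1/2)
  +(−1)^2/∏(2,0,0,0,1,3)! = 1/12  (running -5/12)
⟨..|..⟩ = √(12/7)·(-5/12) = -0.545545

−√(25/84) = -0.545545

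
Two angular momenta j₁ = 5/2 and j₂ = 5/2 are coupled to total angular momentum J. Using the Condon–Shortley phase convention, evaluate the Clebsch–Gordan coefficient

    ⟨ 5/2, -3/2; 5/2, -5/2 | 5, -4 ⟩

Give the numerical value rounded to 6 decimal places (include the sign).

+0.707107

j₁+j₂−J=0  J+j₁−j₂=5  J−j₁+j₂=5  j₁+j₂+J+1=11
(j₁±m₁, j₂±m₂, J±M) = (1,4,0,5,1,9)
P² = 4147200
sum k=0..0:
  [0] +1/2880 = 1/2880
S = 1/2880
C² = P²·S² = 1/2 ; C = +0.707107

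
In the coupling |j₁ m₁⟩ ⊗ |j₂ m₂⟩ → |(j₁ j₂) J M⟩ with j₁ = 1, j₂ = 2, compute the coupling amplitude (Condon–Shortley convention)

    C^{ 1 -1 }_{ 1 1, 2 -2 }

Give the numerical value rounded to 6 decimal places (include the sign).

+0.774597  (= +√(3/5))

triangle: 2!·0!·2!/5! = 4/120
(j±m)!: 2!·0!·0!·4!·0!·2! = 96
prefactor² = (2J+1)·Δ·N² = 48/5
  k=0: +1/(0!·2!·0!·0!·0!·2!) = 1/4
Σ = 1/4  ⇒  CG² = 48/5·1/4² = 3/5
CG = +√(3/5) = +0.774597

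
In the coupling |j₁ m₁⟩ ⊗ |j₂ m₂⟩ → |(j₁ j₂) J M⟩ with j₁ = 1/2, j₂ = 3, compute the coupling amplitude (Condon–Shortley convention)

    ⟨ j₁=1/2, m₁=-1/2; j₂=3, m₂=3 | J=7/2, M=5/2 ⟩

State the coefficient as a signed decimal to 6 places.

+√(1/7) = +0.377964

j₁+j₂−J=0  J+j₁−j₂=1  J−j₁+j₂=6  j₁+j₂+J+1=8
(j₁±m₁, j₂±m₂, J±M) = (0,1,6,0,6,1)
P² = 518400/7
sum k=0..0:
  [0] +1/720 = 1/720
S = 1/720
C² = P²·S² = 1/7 ; C = +0.377964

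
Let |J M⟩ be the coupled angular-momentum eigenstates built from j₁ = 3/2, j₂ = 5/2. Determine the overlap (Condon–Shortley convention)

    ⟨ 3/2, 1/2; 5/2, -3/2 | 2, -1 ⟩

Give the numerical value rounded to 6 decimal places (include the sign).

+√(1/42) ≈ +0.154303

√[5·2!1!3!/7! · 2!1!1!4!1!3!] = √(24/7)
  +(−1)^0/∏(0,2,1,1,0,2)! = 1/4  (running 1/4)
  +(−1)^1/∏(1,1,0,0,1,3)! = -1/6  (running 1/12)
⟨..|..⟩ = √(24/7)·(1/12) = +0.154303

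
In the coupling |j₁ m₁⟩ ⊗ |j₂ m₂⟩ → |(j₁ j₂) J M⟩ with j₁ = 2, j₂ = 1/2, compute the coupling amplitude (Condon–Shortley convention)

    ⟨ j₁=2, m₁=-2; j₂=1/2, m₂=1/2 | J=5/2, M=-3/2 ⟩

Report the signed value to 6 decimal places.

√[6·0!4!1!/6! · 0!4!1!0!1!4!] = √(576/5)
  +(−1)^0/∏(0,0,4,1,0,0)! = 1/24  (running 1/24)
⟨..|..⟩ = √(576/5)·(1/24) = +0.447214

+0.447214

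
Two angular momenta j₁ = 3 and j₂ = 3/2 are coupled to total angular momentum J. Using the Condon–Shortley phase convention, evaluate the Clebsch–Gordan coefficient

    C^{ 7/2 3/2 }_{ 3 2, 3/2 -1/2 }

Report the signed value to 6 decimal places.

triangle: 1!×5!×2!/9! = 240/362880
(j±m)!: 5!×1!×1!×2!×5!×2! = 57600
prefactor² = (2J+1)×Δ×N² = 6400/21
  k=0: +1/(0!×1!×1!×1!×4!×1!) = 1/24
  k=1: −1/(1!×0!×0!×0!×5!×2!) = -1/240
Σ = 3/80  ⇒  CG² = 6400/21×3/80² = 3/7
CG = +√(3/7) = +0.654654

+0.654654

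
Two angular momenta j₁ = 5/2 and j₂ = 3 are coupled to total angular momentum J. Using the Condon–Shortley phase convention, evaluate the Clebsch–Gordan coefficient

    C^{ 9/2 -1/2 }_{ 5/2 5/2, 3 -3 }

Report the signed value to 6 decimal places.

√[10·1!4!5!/11! · 5!0!0!6!4!5!] = √(13824000/77)
  +(−1)^0/∏(0,1,0,0,4,5)! = 1/2880  (running 1/2880)
⟨..|..⟩ = √(13824000/77)·(1/2880) = +0.147122

+0.147122  (= +√(5/231))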